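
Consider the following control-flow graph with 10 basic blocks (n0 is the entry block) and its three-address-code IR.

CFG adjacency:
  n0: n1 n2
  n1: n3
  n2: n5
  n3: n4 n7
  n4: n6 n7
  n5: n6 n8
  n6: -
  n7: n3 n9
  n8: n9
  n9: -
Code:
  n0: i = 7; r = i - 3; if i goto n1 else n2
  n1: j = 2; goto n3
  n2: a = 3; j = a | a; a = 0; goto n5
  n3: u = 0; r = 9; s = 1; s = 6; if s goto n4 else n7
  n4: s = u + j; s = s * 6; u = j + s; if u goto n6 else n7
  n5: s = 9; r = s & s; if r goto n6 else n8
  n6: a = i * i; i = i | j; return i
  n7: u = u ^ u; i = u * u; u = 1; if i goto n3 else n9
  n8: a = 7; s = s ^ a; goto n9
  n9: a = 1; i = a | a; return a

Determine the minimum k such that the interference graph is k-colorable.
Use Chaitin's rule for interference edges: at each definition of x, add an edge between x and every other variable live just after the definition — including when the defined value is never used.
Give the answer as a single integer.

Per-block:
  n0 def {i,r} use ∅
  n1 def {j} use ∅
  n2 def {a,j} use ∅
  n3 def {r,s,u} use ∅
  n4 def {s,u} use {j,u}
  n5 def {r,s} use ∅
  n6 def {a,i} use {i,j}
  n7 def {i,u} use {u}
  n8 def {a,s} use {s}
  n9 def {a,i} use ∅

Liveness:
  n0: in=∅ out={i}
  n1: in={i} out={i,j}
  n2: in={i} out={i,j}
  n3: in={i,j} out={i,j,u}
  n4: in={i,j,u} out={i,j,u}
  n5: in={i,j} out={i,j,s}
  n6: in={i,j} out=∅
  n7: in={j,u} out={i,j}
  n8: in={s} out=∅
  n9: in=∅ out=∅

Interfere edges:
  a↔{i,j,s}
  i↔{a,j,r,s,u}
  j↔{a,i,r,s,u}
  r↔{i,j,s,u}
  s↔{a,i,j,r,u}
  u↔{i,j,r,s}

Colouring:
  {i,j,r,s,u} pairwise interfere (5-clique) ⇒ χ ≥ 5
  assign a→R3 i→R0 j→R1 r→R3 s→R2 u→R4 — no edge inside a register ⇒ χ ≤ 5
  χ = 5

Answer: 5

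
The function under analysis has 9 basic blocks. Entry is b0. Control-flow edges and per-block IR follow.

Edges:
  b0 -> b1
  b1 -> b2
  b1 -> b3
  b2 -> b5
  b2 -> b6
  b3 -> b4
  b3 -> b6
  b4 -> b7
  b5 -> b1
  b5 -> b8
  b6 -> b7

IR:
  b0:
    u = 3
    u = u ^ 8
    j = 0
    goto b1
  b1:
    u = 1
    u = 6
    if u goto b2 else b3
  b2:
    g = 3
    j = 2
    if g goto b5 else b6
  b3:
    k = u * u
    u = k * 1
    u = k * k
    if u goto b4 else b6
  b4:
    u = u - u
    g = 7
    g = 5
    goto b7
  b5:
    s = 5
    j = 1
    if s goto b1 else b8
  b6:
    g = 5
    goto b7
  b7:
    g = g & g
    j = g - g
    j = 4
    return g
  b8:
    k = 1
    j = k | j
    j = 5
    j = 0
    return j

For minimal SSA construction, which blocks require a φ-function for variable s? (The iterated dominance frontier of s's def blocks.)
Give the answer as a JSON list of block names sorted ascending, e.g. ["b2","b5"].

idom tree: b1←b0 b2←b1 b3←b1 b4←b3 b5←b2 b6←b1 b7←b1 b8←b5
Join-block Dom:
  b1: preds {b0,b5}: {b0} ∩ {b0,b1,b2,b5} = {b0}; idom=b0
  b6: preds {b2,b3}: {b0,b1,b2} ∩ {b0,b1,b3} = {b0,b1}; idom=b1
  b7: preds {b4,b6}: {b0,b1,b3,b4} ∩ {b0,b1,b6} = {b0,b1}; idom=b1

Frontier:
  b1←b0: walk · to b0
  b1←b5: walk b5→b2→b1 to b0
  b6←b2: walk b2 to b1
  b6←b3: walk b3 to b1
  b7←b4: walk b4→b3 to b1
  b7←b6: walk b6 to b1
  b0 → ∅
  b1 → {b1}
  b2 → {b1,b6}
  b3 → {b6,b7}
  b4 → {b7}
  b5 → {b1}
  b6 → {b7}
  b7 → ∅
  b8 → ∅

φ for s: defs {b5}
  DF⁺ = {b1}

Answer: ["b1"]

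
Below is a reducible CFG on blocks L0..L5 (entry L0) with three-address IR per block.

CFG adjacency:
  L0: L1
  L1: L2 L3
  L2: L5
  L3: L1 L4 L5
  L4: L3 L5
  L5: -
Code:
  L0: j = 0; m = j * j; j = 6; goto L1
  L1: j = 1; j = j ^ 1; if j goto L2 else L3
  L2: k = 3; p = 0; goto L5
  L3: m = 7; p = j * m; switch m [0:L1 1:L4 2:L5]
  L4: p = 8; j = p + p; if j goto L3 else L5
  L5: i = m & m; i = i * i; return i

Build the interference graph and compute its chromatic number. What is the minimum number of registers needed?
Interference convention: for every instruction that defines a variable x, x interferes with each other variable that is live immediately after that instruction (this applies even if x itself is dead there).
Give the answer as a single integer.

Block summaries:
  L0: def={j,m} ue=∅
  L1: def={j} ue=∅
  L2: def={k,p} ue=∅
  L3: def={m,p} ue={j}
  L4: def={j,p} ue=∅
  L5: def={i} ue={m}

Live sets:
  L0 li=∅ lo={m}
  L1 li={m} lo={j,m}
  L2 li={m} lo={m}
  L3 li={j} lo={m}
  L4 li={m} lo={j,m}
  L5 li={m} lo=∅

Interference:
  i: ∅
  j: {m}
  k: {m}
  m: {j,k,p}
  p: {m}

Registers:
  lower bound: {j,m} mutually conflict ⇒ χ ≥ 2
  assign i→r0 j→r1 k→r1 m→r0 p→r1 — no edge inside a register ⇒ χ ≤ 2
  χ = 2

Answer: 2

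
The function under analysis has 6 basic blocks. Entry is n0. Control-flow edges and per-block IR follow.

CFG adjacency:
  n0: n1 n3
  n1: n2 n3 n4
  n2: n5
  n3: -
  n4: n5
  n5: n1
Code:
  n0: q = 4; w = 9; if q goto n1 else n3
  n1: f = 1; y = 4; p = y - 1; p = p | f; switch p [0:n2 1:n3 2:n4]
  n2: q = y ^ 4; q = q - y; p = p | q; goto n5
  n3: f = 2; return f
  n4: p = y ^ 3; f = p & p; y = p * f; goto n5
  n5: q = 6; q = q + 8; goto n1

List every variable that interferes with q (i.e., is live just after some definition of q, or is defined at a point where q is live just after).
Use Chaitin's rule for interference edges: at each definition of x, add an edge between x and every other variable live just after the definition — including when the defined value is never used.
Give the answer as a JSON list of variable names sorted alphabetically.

def/use:
  n0: def={q,w} ue=∅
  n1: def={f,p,y} ue=∅
  n2: def={p,q} ue={p,y}
  n3: def={f} ue=∅
  n4: def={f,p,y} ue={y}
  n5: def={q} ue=∅

Live sets:
  n0 li=∅ lo=∅
  n1 li=∅ lo={p,y}
  n2 li={p,y} lo=∅
  n3 li=∅ lo=∅
  n4 li={y} lo=∅
  n5 li=∅ lo=∅

Conflict graph:
  f↔{p,y}
  p↔{f,q,y}
  q↔{p,w,y}
  w↔{q}
  y↔{f,p,q}

N(q) = ["p", "w", "y"]

Answer: ["p", "w", "y"]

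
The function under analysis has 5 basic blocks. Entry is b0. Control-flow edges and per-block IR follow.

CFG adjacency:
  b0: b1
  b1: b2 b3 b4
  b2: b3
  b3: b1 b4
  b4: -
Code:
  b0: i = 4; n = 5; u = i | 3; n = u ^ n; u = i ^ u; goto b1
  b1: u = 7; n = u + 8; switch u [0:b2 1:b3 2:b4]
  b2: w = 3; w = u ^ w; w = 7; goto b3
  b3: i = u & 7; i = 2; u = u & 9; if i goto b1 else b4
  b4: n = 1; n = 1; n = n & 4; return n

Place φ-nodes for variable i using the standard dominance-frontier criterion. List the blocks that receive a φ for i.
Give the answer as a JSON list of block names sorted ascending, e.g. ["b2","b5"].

Answer: ["b1", "b4"]

Working:
idom tree: b1←b0 b2←b1 b3←b1 b4←b1
Join-block Dom:
  b1: preds {b0,b3}: {b0} ∩ {b0,b1,b3} = {b0}; idom=b0
  b3: preds {b1,b2}: {b0,b1} ∩ {b0,b1,b2} = {b0,b1}; idom=b1
  b4: preds {b1,b3}: {b0,b1} ∩ {b0,b1,b3} = {b0,b1}; idom=b1

Frontier:
  join b1 pred b0: · stop@b0
  join b1 pred b3: b3→b1 stop@b0
  join b3 pred b1: · stop@b1
  join b3 pred b2: b2 stop@b1
  join b4 pred b1: · stop@b1
  join b4 pred b3: b3 stop@b1
  b0: DF=∅
  b1: DF={b1}
  b2: DF={b3}
  b3: DF={b1,b4}
  b4: DF=∅

φ for i: defs {b0,b3}
  DF⁺ = {b1,b4}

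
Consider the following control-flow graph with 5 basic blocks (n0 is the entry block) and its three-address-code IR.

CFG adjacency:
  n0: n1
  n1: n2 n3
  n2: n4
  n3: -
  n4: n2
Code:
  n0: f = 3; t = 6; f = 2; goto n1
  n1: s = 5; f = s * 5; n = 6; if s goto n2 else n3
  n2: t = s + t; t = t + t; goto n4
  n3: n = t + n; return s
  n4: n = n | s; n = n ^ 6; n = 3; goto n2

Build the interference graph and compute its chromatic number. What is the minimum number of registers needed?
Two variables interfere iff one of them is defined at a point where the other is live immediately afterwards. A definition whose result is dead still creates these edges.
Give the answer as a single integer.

Per-block:
  n0: def={f,t} ue=∅
  n1: def={f,n,s} ue=∅
  n2: def={t} ue={s,t}
  n3: def={n} ue={n,s,t}
  n4: def={n} ue={n,s}

Backward fixpoint:
  n0 li=∅ lo={t}
  n1 li={t} lo={n,s,t}
  n2 li={n,s,t} lo={n,s,t}
  n3 li={n,s,t} lo=∅
  n4 li={n,s,t} lo={n,s,t}

Interference:
  f — {s,t}
  n — {s,t}
  s — {f,n,t}
  t — {f,n,s}

Chromatic number:
  clique {f,s,t} ⇒ need ≥ 3
  assign f→r2 n→r2 s→r0 t→r1 — no edge inside a register ⇒ χ ≤ 3
  χ = 3

Answer: 3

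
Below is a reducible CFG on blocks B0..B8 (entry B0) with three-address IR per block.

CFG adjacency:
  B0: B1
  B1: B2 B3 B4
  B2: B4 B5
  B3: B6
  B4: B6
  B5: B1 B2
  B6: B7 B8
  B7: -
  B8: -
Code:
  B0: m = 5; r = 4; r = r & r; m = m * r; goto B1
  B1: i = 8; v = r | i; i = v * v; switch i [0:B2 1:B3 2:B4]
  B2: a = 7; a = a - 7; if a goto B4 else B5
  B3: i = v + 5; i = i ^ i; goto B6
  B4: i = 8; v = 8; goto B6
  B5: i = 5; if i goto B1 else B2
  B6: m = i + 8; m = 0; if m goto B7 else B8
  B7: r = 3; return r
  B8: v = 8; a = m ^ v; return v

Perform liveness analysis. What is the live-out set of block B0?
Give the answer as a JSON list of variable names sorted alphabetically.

Answer: ["r"]

Analysis:
def/use:
  B0 def {m,r} use ∅
  B1 def {i,v} use {r}
  B2 def {a} use ∅
  B3 def {i} use {v}
  B4 def {i,v} use ∅
  B5 def {i} use ∅
  B6 def {m} use {i}
  B7 def {r} use ∅
  B8 def {a,v} use {m}

Backward fixpoint:
  B0: in=∅ out={r}
  B1: in={r} out={r,v}
  B2: in={r} out={r}
  B3: in={v} out={i}
  B4: in=∅ out={i}
  B5: in={r} out={r}
  B6: in={i} out={m}
  B7: in=∅ out=∅
  B8: in={m} out=∅

live-out(B0) = ["r"]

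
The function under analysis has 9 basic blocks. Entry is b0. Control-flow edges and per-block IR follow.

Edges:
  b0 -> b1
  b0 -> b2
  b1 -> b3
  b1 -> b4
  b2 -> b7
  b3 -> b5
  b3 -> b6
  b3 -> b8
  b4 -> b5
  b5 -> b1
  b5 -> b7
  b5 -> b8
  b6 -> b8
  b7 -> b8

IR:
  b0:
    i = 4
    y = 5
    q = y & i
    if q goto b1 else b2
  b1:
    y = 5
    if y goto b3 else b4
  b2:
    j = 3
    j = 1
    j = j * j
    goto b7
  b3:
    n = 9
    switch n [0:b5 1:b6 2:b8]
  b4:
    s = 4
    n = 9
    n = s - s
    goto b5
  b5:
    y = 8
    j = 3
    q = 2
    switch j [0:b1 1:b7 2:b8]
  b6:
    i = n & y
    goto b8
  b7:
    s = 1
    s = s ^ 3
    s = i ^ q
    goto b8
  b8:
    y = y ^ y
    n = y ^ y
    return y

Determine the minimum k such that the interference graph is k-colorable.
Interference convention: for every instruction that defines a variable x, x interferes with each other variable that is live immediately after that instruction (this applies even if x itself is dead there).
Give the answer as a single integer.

def/use:
  b0 def {i,q,y} use ∅
  b1 def {y} use ∅
  b2 def {j} use ∅
  b3 def {n} use ∅
  b4 def {n,s} use ∅
  b5 def {j,q,y} use ∅
  b6 def {i} use {n,y}
  b7 def {s} use {i,q}
  b8 def {n,y} use {y}

Backward fixpoint:
  b0: in=∅ out={i,q,y}
  b1: in={i} out={i,y}
  b2: in={i,q,y} out={i,q,y}
  b3: in={i,y} out={i,n,y}
  b4: in={i} out={i}
  b5: in={i} out={i,q,y}
  b6: in={n,y} out={y}
  b7: in={i,q,y} out={y}
  b8: in={y} out=∅

Interference:
  i — {j,n,q,s,y}
  j — {i,q,y}
  n — {i,s,y}
  q — {i,j,s,y}
  s — {i,n,q,y}
  y — {i,j,n,q,s}

Registers:
  {i,j,q,y} pairwise interfere (4-clique) ⇒ χ ≥ 4
  assign i→R0 j→R3 n→R2 q→R2 s→R3 y→R1 — no edge inside a register ⇒ χ ≤ 4
  χ = 4

Answer: 4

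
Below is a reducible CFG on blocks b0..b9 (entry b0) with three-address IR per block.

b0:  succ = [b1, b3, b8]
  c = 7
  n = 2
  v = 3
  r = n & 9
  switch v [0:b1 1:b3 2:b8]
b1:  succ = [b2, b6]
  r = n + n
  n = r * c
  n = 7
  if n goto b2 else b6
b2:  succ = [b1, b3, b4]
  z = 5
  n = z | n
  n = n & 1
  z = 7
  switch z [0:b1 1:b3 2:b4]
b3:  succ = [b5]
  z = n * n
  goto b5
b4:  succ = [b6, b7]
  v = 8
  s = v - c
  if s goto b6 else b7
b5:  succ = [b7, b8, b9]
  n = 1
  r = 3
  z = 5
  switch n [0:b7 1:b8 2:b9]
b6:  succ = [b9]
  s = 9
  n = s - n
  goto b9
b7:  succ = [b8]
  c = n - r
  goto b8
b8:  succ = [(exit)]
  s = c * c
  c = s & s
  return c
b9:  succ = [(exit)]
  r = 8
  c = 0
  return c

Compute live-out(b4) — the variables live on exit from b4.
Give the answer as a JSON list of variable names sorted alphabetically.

def/use:
  b0: def={c,n,r,v} ue=∅
  b1: def={n,r} ue={c,n}
  b2: def={n,z} ue={n}
  b3: def={z} ue={n}
  b4: def={s,v} ue={c}
  b5: def={n,r,z} ue=∅
  b6: def={n,s} ue={n}
  b7: def={c} ue={n,r}
  b8: def={c,s} ue={c}
  b9: def={c,r} ue=∅

Backward fixpoint:
  live b0: ∅→{c,n}
  live b1: {c,n}→{c,n,r}
  live b2: {c,n,r}→{c,n,r}
  live b3: {c,n}→{c}
  live b4: {c,n,r}→{n,r}
  live b5: {c}→{c,n,r}
  live b6: {n}→∅
  live b7: {n,r}→{c}
  live b8: {c}→∅
  live b9: ∅→∅

live-out(b4) = ["n", "r"]

Answer: ["n", "r"]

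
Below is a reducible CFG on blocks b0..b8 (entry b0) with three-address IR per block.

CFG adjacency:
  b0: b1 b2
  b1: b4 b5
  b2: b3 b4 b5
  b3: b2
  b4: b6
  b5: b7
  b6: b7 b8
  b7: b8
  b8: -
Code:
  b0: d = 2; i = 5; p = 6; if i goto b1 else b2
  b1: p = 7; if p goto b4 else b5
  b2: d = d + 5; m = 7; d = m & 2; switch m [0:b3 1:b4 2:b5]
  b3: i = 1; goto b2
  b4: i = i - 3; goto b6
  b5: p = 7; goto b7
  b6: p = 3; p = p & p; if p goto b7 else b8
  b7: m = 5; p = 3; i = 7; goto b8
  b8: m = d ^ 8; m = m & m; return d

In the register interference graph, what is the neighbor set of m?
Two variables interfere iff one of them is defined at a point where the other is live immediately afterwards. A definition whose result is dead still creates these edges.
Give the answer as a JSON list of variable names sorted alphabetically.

Per-block:
  b0: {d,i,p} / ∅
  b1: {p} / ∅
  b2: {d,m} / {d}
  b3: {i} / ∅
  b4: {i} / {i}
  b5: {p} / ∅
  b6: {p} / ∅
  b7: {i,m,p} / ∅
  b8: {m} / {d}

Backward fixpoint:
  live b0: ∅→{d,i}
  live b1: {d,i}→{d,i}
  live b2: {d,i}→{d,i}
  live b3: {d}→{d,i}
  live b4: {d,i}→{d}
  live b5: {d}→{d}
  live b6: {d}→{d}
  live b7: {d}→{d}
  live b8: {d}→∅

Interference:
  d↔{i,m,p}
  i↔{d,m,p}
  m↔{d,i}
  p↔{d,i}

N(m) = ["d", "i"]

Answer: ["d", "i"]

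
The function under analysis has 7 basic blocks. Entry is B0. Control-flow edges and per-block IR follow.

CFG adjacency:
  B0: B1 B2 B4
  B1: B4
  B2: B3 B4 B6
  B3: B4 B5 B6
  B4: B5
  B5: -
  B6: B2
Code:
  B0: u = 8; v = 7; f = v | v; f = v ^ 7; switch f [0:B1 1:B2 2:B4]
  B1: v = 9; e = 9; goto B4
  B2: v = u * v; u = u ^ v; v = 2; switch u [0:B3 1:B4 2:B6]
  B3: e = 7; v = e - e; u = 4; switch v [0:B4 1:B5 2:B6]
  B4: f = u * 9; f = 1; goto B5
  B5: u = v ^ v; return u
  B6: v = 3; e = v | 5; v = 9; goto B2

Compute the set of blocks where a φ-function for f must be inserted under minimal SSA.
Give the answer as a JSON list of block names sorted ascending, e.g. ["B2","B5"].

Answer: ["B5"]

Analysis:
idom tree: B1←B0 B2←B0 B3←B2 B4←B0 B5←B0 B6←B2
Join-block Dom:
  B2: preds {B0,B6}: {B0} ∩ {B0,B2,B6} = {B0}; idom=B0
  B4: preds {B0,B1,B2,B3}: {B0} ∩ {B0,B1} ∩ {B0,B2} ∩ {B0,B2,B3} = {B0}; idom=B0
  B5: preds {B3,B4}: {B0,B2,B3} ∩ {B0,B4} = {B0}; idom=B0
  B6: preds {B2,B3}: {B0,B2} ∩ {B0,B2,B3} = {B0,B2}; idom=B2

DF walk-up:
  join B2 pred B0: · stop@B0
  join B2 pred B6: B6→B2 stop@B0
  join B4 pred B0: · stop@B0
  join B4 pred B1: B1 stop@B0
  join B4 pred B2: B2 stop@B0
  join B4 pred B3: B3→B2 stop@B0
  join B5 pred B3: B3→B2 stop@B0
  join B5 pred B4: B4 stop@B0
  join B6 pred B2: · stop@B2
  join B6 pred B3: B3 stop@B2
  DF(B0)=∅
  DF(B1)={B4}
  DF(B2)={B2,B4,B5}
  DF(B3)={B4,B5,B6}
  DF(B4)={B5}
  DF(B5)=∅
  DF(B6)={B2}

φ for f: defs {B0,B4}
  DF⁺ = {B5}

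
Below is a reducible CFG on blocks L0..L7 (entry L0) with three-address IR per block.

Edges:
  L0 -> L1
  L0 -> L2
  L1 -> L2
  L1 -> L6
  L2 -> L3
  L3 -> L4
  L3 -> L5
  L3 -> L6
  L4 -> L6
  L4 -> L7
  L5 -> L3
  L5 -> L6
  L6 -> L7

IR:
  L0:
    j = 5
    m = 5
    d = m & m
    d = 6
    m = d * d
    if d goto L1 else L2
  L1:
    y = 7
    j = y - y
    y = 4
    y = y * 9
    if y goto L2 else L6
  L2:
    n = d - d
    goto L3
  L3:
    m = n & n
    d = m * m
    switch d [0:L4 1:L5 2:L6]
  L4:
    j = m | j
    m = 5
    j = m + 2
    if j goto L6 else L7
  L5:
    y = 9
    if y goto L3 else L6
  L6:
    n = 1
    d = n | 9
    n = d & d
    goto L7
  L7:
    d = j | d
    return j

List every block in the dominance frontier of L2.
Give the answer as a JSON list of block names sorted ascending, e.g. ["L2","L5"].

idom tree: L1←L0 L2←L0 L3←L2 L4←L3 L5←L3 L6←L0 L7←L0
Dom∩ at merges:
  L2: preds {L0,L1}: {L0} ∩ {L0,L1} = {L0}; idom=L0
  L3: preds {L2,L5}: {L0,L2} ∩ {L0,L2,L3,L5} = {L0,L2}; idom=L2
  L6: preds {L1,L3,L4,L5}: {L0,L1} ∩ {L0,L2,L3} ∩ {L0,L2,L3,L4} ∩ {L0,L2,L3,L5} = {L0}; idom=L0
  L7: preds {L4,L6}: {L0,L2,L3,L4} ∩ {L0,L6} = {L0}; idom=L0

DF walk-up:
  L2←L0: walk · to L0
  L2←L1: walk L1 to L0
  L3←L2: walk · to L2
  L3←L5: walk L5→L3 to L2
  L6←L1: walk L1 to L0
  L6←L3: walk L3→L2 to L0
  L6←L4: walk L4→L3→L2 to L0
  L6←L5: walk L5→L3→L2 to L0
  L7←L4: walk L4→L3→L2 to L0
  L7←L6: walk L6 to L0
  L0 → ∅
  L1 → {L2,L6}
  L2 → {L6,L7}
  L3 → {L3,L6,L7}
  L4 → {L6,L7}
  L5 → {L3,L6}
  L6 → {L7}
  L7 → ∅

DF(L2) = ["L6", "L7"]

Answer: ["L6", "L7"]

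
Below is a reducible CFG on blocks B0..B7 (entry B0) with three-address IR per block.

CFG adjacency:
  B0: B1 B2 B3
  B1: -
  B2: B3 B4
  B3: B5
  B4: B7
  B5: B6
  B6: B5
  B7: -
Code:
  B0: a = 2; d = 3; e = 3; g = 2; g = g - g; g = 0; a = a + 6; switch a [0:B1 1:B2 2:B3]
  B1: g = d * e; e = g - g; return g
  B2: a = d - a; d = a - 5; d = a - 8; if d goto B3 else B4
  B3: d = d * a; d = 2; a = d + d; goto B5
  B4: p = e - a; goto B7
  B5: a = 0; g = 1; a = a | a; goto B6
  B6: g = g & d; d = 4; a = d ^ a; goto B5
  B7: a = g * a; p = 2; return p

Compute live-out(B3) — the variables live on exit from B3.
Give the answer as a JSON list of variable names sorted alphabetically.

def/use:
  B0 def {a,d,e,g} use ∅
  B1 def {e,g} use {d,e}
  B2 def {a,d} use {a,d}
  B3 def {a,d} use {a,d}
  B4 def {p} use {a,e}
  B5 def {a,g} use ∅
  B6 def {a,d,g} use {a,d,g}
  B7 def {a,p} use {a,g}

Backward fixpoint:
  live B0: ∅→{a,d,e,g}
  live B1: {d,e}→∅
  live B2: {a,d,e,g}→{a,d,e,g}
  live B3: {a,d}→{d}
  live B4: {a,e,g}→{a,g}
  live B5: {d}→{a,d,g}
  live B6: {a,d,g}→{d}
  live B7: {a,g}→∅

live-out(B3) = ["d"]

Answer: ["d"]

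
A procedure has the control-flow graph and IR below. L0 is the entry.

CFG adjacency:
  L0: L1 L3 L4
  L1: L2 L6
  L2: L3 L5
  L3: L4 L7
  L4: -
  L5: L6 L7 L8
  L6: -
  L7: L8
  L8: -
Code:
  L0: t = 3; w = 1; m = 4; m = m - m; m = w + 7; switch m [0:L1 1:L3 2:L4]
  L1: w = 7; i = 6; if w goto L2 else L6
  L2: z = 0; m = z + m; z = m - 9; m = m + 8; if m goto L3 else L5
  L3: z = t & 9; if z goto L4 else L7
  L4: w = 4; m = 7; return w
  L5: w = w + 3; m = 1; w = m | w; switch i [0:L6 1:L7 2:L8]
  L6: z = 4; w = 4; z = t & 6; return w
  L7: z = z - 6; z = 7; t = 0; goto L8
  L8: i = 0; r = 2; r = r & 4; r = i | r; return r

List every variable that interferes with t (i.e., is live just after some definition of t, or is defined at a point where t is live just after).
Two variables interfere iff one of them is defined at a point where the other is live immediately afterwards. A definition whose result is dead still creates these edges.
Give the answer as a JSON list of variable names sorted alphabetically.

Answer: ["i", "m", "w", "z"]

Derivation:
Block summaries:
  L0 def {m,t,w} use ∅
  L1 def {i,w} use ∅
  L2 def {m,z} use {m}
  L3 def {z} use {t}
  L4 def {m,w} use ∅
  L5 def {m,w} use {i,w}
  L6 def {w,z} use {t}
  L7 def {t,z} use {z}
  L8 def {i,r} use ∅

Liveness:
  L0: in=∅ out={m,t}
  L1: in={m,t} out={i,m,t,w}
  L2: in={i,m,t,w} out={i,t,w,z}
  L3: in={t} out={z}
  L4: in=∅ out=∅
  L5: in={i,t,w,z} out={t,z}
  L6: in={t} out=∅
  L7: in={z} out=∅
  L8: in=∅ out=∅

Conflict graph:
  i — {m,r,t,w,z}
  m — {i,t,w,z}
  r — {i}
  t — {i,m,w,z}
  w — {i,m,t,z}
  z — {i,m,t,w}

N(t) = ["i", "m", "w", "z"]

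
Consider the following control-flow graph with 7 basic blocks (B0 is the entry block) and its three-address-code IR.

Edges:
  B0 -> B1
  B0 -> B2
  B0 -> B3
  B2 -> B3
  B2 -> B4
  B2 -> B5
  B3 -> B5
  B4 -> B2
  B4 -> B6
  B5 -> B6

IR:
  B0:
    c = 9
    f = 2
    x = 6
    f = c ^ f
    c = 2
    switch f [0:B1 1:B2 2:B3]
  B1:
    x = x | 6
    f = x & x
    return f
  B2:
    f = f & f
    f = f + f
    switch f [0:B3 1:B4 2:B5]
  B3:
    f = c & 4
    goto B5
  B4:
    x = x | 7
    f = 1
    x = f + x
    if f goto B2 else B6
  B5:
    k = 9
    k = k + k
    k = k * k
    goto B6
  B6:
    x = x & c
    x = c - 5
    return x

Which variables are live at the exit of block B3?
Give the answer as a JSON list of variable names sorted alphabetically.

Answer: ["c", "x"]

Analysis:
Block summaries:
  B0: {c,f,x} / ∅
  B1: {f,x} / {x}
  B2: {f} / {f}
  B3: {f} / {c}
  B4: {f,x} / {x}
  B5: {k} / ∅
  B6: {x} / {c,x}

Backward fixpoint:
  live B0: ∅→{c,f,x}
  live B1: {x}→∅
  live B2: {c,f,x}→{c,x}
  live B3: {c,x}→{c,x}
  live B4: {c,x}→{c,f,x}
  live B5: {c,x}→{c,x}
  live B6: {c,x}→∅

live-out(B3) = ["c", "x"]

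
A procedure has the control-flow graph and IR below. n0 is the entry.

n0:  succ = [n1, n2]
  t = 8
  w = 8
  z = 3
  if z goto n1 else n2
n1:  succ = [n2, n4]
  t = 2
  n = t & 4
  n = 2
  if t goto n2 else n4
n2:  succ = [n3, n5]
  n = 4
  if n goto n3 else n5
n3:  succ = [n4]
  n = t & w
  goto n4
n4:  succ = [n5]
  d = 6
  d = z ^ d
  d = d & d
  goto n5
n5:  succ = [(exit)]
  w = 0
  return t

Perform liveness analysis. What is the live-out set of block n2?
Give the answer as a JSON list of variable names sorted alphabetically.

Answer: ["t", "w", "z"]

Analysis:
def/use:
  n0 def {t,w,z} use ∅
  n1 def {n,t} use ∅
  n2 def {n} use ∅
  n3 def {n} use {t,w}
  n4 def {d} use {z}
  n5 def {w} use {t}

Liveness:
  n0: in=∅ out={t,w,z}
  n1: in={w,z} out={t,w,z}
  n2: in={t,w,z} out={t,w,z}
  n3: in={t,w,z} out={t,z}
  n4: in={t,z} out={t}
  n5: in={t} out=∅

live-out(n2) = ["t", "w", "z"]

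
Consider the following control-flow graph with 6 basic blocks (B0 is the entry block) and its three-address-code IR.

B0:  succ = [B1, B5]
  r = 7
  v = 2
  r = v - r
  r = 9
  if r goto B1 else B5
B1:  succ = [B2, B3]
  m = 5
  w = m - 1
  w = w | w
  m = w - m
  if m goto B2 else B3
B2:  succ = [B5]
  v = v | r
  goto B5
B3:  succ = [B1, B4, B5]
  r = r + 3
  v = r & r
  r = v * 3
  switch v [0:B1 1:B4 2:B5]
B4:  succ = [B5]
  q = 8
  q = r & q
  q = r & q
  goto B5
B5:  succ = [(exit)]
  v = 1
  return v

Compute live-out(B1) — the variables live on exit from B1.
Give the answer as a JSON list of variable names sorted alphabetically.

Answer: ["r", "v"]

Analysis:
def/use:
  B0 def {r,v} use ∅
  B1 def {m,w} use ∅
  B2 def {v} use {r,v}
  B3 def {r,v} use {r}
  B4 def {q} use {r}
  B5 def {v} use ∅

Backward fixpoint:
  live B0: ∅→{r,v}
  live B1: {r,v}→{r,v}
  live B2: {r,v}→∅
  live B3: {r}→{r,v}
  live B4: {r}→∅
  live B5: ∅→∅

live-out(B1) = ["r", "v"]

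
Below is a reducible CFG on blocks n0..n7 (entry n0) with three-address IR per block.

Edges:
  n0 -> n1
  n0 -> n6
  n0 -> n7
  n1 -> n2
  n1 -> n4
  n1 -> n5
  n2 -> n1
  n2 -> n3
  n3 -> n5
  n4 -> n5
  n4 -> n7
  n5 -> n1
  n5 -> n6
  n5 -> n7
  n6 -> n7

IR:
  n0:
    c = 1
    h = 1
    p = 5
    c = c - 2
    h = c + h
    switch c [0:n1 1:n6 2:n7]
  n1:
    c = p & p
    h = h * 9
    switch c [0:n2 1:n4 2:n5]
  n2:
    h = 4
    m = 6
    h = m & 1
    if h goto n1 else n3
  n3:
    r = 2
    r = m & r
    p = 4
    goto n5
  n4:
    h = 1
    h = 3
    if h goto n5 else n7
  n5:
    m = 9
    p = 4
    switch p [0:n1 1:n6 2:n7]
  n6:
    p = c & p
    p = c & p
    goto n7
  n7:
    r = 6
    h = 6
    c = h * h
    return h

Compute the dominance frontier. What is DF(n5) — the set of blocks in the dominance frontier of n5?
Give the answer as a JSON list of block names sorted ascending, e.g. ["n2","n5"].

Answer: ["n1", "n6", "n7"]

Working:
idom tree: n1←n0 n2←n1 n3←n2 n4←n1 n5←n1 n6←n0 n7←n0
Dom at joins:
  n1: preds {n0,n2,n5}: {n0} ∩ {n0,n1,n2} ∩ {n0,n1,n5} = {n0}; idom=n0
  n5: preds {n1,n3,n4}: {n0,n1} ∩ {n0,n1,n2,n3} ∩ {n0,n1,n4} = {n0,n1}; idom=n1
  n6: preds {n0,n5}: {n0} ∩ {n0,n1,n5} = {n0}; idom=n0
  n7: preds {n0,n4,n5,n6}: {n0} ∩ {n0,n1,n4} ∩ {n0,n1,n5} ∩ {n0,n6} = {n0}; idom=n0

DF derivation:
  n1←n0: walk · to n0
  n1←n2: walk n2→n1 to n0
  n1←n5: walk n5→n1 to n0
  n5←n1: walk · to n1
  n5←n3: walk n3→n2 to n1
  n5←n4: walk n4 to n1
  n6←n0: walk · to n0
  n6←n5: walk n5→n1 to n0
  n7←n0: walk · to n0
  n7←n4: walk n4→n1 to n0
  n7←n5: walk n5→n1 to n0
  n7←n6: walk n6 to n0
  n0 → ∅
  n1 → {n1,n6,n7}
  n2 → {n1,n5}
  n3 → {n5}
  n4 → {n5,n7}
  n5 → {n1,n6,n7}
  n6 → {n7}
  n7 → ∅

DF(n5) = ["n1", "n6", "n7"]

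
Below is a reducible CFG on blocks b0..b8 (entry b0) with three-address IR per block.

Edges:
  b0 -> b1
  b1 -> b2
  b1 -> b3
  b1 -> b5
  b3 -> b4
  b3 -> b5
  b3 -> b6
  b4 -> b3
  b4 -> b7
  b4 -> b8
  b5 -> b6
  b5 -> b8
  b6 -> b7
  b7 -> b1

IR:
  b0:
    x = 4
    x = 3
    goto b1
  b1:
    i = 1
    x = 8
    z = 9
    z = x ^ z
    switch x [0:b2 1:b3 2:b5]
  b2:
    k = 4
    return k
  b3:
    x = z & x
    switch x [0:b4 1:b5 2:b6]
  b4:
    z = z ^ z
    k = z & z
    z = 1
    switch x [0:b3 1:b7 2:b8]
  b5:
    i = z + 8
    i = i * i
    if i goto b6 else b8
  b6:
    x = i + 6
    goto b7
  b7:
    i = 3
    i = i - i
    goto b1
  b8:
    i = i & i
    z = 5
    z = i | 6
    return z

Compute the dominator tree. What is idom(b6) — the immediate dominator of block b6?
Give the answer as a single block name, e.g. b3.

Answer: b1

Derivation:
idom tree: b1←b0 b2←b1 b3←b1 b4←b3 b5←b1 b6←b1 b7←b1 b8←b1
Join-block Dom:
  b1: preds {b0,b7}: {b0} ∩ {b0,b1,b7} = {b0}; idom=b0
  b3: preds {b1,b4}: {b0,b1} ∩ {b0,b1,b3,b4} = {b0,b1}; idom=b1
  b5: preds {b1,b3}: {b0,b1} ∩ {b0,b1,b3} = {b0,b1}; idom=b1
  b6: preds {b3,b5}: {b0,b1,b3} ∩ {b0,b1,b5} = {b0,b1}; idom=b1
  b7: preds {b4,b6}: {b0,b1,b3,b4} ∩ {b0,b1,b6} = {b0,b1}; idom=b1
  b8: preds {b4,b5}: {b0,b1,b3,b4} ∩ {b0,b1,b5} = {b0,b1}; idom=b1

idom(b6) = b1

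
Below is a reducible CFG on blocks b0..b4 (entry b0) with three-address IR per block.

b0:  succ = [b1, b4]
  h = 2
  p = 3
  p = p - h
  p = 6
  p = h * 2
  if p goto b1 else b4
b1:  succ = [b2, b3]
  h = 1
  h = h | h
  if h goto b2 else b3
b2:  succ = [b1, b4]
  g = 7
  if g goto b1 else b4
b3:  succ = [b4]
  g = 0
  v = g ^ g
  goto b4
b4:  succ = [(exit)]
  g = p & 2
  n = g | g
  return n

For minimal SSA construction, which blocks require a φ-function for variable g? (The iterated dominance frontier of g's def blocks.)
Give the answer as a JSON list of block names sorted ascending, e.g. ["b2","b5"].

idom tree: b1←b0 b2←b1 b3←b1 b4←b0
Join-block Dom:
  b1: preds {b0,b2}: {b0} ∩ {b0,b1,b2} = {b0}; idom=b0
  b4: preds {b0,b2,b3}: {b0} ∩ {b0,b1,b2} ∩ {b0,b1,b3} = {b0}; idom=b0

DF walk-up:
  b1←b0: walk · to b0
  b1←b2: walk b2→b1 to b0
  b4←b0: walk · to b0
  b4←b2: walk b2→b1 to b0
  b4←b3: walk b3→b1 to b0
  DF(b0)=∅
  DF(b1)={b1,b4}
  DF(b2)={b1,b4}
  DF(b3)={b4}
  DF(b4)=∅

φ for g: defs {b2,b3,b4}
  DF⁺ = {b1,b4}

Answer: ["b1", "b4"]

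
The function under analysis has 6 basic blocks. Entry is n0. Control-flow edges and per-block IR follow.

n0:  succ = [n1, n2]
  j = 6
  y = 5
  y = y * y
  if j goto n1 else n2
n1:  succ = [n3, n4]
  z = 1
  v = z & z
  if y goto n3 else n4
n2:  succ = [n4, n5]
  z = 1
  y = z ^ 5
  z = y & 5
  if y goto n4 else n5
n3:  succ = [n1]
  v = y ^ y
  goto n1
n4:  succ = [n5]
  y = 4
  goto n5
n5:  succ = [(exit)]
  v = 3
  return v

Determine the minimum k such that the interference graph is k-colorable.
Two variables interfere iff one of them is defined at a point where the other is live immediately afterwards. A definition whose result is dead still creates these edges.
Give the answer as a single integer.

Answer: 2

Analysis:
Per-block:
  n0: {j,y} / ∅
  n1: {v,z} / {y}
  n2: {y,z} / ∅
  n3: {v} / {y}
  n4: {y} / ∅
  n5: {v} / ∅

Liveness:
  live n0: ∅→{y}
  live n1: {y}→{y}
  live n2: ∅→∅
  live n3: {y}→{y}
  live n4: ∅→∅
  live n5: ∅→∅

Conflict graph:
  j: {y}
  v: {y}
  y: {j,v,z}
  z: {y}

Registers:
  clique {j,y} ⇒ need ≥ 2
  assign j→r1 v→r1 y→r0 z→r1 — no edge inside a register ⇒ χ ≤ 2
  χ = 2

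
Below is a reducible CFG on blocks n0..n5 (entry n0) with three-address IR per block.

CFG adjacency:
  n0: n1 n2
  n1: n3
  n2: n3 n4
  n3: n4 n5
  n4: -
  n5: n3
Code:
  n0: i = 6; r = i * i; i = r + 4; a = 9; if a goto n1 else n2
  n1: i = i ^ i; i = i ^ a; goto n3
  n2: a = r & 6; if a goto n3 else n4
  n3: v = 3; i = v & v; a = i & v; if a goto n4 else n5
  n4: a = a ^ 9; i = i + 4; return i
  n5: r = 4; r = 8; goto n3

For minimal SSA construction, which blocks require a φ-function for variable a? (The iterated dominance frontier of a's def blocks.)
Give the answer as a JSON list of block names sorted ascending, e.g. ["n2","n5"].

Answer: ["n3", "n4"]

Analysis:
idom tree: n1←n0 n2←n0 n3←n0 n4←n0 n5←n3
Dom∩ at merges:
  n3: preds {n1,n2,n5}: {n0,n1} ∩ {n0,n2} ∩ {n0,n3,n5} = {n0}; idom=n0
  n4: preds {n2,n3}: {n0,n2} ∩ {n0,n3} = {n0}; idom=n0

Frontier:
  join n3 pred n1: n1 stop@n0
  join n3 pred n2: n2 stop@n0
  join n3 pred n5: n5→n3 stop@n0
  join n4 pred n2: n2 stop@n0
  join n4 pred n3: n3 stop@n0
  n0 → ∅
  n1 → {n3}
  n2 → {n3,n4}
  n3 → {n3,n4}
  n4 → ∅
  n5 → {n3}

φ for a: defs {n0,n2,n3,n4}
  DF⁺ = {n3,n4}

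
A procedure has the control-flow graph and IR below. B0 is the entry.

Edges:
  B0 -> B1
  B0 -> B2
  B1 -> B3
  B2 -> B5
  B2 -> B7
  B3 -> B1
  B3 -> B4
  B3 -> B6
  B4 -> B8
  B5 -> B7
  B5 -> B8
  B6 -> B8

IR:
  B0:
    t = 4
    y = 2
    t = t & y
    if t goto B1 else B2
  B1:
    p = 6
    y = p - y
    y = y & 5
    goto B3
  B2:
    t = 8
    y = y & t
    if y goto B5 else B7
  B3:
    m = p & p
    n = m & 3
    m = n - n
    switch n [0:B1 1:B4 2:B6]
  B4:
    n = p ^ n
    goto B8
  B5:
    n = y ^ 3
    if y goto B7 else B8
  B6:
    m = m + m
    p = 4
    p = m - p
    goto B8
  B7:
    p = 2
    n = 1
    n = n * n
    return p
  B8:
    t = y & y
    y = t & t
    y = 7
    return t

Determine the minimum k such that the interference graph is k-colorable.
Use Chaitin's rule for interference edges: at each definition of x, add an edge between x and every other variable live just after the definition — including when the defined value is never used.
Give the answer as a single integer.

Per-block:
  B0 def {t,y} use ∅
  B1 def {p,y} use {y}
  B2 def {t,y} use {y}
  B3 def {m,n} use {p}
  B4 def {n} use {n,p}
  B5 def {n} use {y}
  B6 def {m,p} use {m}
  B7 def {n,p} use ∅
  B8 def {t,y} use {y}

Live sets:
  live B0: ∅→{y}
  live B1: {y}→{p,y}
  live B2: {y}→{y}
  live B3: {p,y}→{m,n,p,y}
  live B4: {n,p,y}→{y}
  live B5: {y}→{y}
  live B6: {m,y}→{y}
  live B7: ∅→∅
  live B8: {y}→∅

Conflict graph:
  m — {n,p,y}
  n — {m,p,y}
  p — {m,n,y}
  t — {y}
  y — {m,n,p,t}

Registers:
  lower bound: {m,n,p,y} mutually conflict ⇒ χ ≥ 4
  assign m→R1 n→R2 p→R3 t→R1 y→R0 — no edge inside a register ⇒ χ ≤ 4
  χ = 4

Answer: 4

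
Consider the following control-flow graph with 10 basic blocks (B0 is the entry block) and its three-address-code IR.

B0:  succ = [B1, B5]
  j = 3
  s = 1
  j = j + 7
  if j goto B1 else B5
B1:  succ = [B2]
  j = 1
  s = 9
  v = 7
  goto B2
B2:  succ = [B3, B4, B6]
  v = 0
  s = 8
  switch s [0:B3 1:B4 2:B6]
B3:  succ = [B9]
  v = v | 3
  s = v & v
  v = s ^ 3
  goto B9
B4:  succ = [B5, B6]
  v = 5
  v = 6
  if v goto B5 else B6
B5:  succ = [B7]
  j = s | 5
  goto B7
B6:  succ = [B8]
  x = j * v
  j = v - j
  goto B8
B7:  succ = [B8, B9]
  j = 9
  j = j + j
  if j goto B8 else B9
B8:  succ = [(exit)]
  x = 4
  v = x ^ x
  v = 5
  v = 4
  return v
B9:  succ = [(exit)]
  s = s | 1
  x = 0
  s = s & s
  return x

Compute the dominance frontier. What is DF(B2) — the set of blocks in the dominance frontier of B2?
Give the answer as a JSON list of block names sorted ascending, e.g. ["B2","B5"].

idom tree: B1←B0 B2←B1 B3←B2 B4←B2 B5←B0 B6←B2 B7←B5 B8←B0 B9←B0
Join-block Dom:
  B5: preds {B0,B4}: {B0} ∩ {B0,B1,B2,B4} = {B0}; idom=B0
  B6: preds {B2,B4}: {B0,B1,B2} ∩ {B0,B1,B2,B4} = {B0,B1,B2}; idom=B2
  B8: preds {B6,B7}: {B0,B1,B2,B6} ∩ {B0,B5,B7} = {B0}; idom=B0
  B9: preds {B3,B7}: {B0,B1,B2,B3} ∩ {B0,B5,B7} = {B0}; idom=B0

DF derivation:
  B5←B0: walk · to B0
  B5←B4: walk B4→B2→B1 to B0
  B6←B2: walk · to B2
  B6←B4: walk B4 to B2
  B8←B6: walk B6→B2→B1 to B0
  B8←B7: walk B7→B5 to B0
  B9←B3: walk B3→B2→B1 to B0
  B9←B7: walk B7→B5 to B0
  B0 → ∅
  B1 → {B5,B8,B9}
  B2 → {B5,B8,B9}
  B3 → {B9}
  B4 → {B5,B6}
  B5 → {B8,B9}
  B6 → {B8}
  B7 → {B8,B9}
  B8 → ∅
  B9 → ∅

DF(B2) = ["B5", "B8", "B9"]

Answer: ["B5", "B8", "B9"]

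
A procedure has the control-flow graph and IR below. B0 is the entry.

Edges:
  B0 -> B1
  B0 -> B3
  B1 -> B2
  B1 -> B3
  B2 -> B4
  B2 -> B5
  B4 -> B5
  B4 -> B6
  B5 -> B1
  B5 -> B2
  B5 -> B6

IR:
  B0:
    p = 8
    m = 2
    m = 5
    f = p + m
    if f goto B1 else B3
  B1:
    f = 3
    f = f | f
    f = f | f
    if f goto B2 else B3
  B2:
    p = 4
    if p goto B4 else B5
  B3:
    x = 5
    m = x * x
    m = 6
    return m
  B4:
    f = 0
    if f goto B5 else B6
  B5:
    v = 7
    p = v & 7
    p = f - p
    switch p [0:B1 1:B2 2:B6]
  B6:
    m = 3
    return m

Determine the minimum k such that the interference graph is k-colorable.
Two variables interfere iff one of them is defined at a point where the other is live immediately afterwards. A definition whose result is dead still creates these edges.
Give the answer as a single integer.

Per-block:
  B0 def {f,m,p} use ∅
  B1 def {f} use ∅
  B2 def {p} use ∅
  B3 def {m,x} use ∅
  B4 def {f} use ∅
  B5 def {p,v} use {f}
  B6 def {m} use ∅

Liveness:
  live B0: ∅→∅
  live B1: ∅→{f}
  live B2: {f}→{f}
  live B3: ∅→∅
  live B4: ∅→{f}
  live B5: {f}→{f}
  live B6: ∅→∅

Interference:
  f↔{p,v}
  m↔{p}
  p↔{f,m}
  v↔{f}
  x↔∅

Colouring:
  clique {f,p} ⇒ need ≥ 2
  assign f→R0 m→R0 p→R1 v→R1 x→R0 — no edge inside a register ⇒ χ ≤ 2
  χ = 2

Answer: 2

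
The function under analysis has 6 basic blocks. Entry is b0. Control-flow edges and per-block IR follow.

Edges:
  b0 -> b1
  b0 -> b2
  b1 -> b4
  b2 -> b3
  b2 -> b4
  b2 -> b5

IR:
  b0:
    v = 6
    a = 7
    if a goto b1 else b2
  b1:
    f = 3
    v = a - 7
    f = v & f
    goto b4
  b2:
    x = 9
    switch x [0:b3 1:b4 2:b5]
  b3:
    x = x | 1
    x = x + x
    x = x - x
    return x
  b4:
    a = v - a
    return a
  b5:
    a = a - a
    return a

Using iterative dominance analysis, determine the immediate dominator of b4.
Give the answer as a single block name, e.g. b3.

idom tree: b1←b0 b2←b0 b3←b2 b4←b0 b5←b2
Dom∩ at merges:
  b4: preds {b1,b2}: {b0,b1} ∩ {b0,b2} = {b0}; idom=b0

idom(b4) = b0

Answer: b0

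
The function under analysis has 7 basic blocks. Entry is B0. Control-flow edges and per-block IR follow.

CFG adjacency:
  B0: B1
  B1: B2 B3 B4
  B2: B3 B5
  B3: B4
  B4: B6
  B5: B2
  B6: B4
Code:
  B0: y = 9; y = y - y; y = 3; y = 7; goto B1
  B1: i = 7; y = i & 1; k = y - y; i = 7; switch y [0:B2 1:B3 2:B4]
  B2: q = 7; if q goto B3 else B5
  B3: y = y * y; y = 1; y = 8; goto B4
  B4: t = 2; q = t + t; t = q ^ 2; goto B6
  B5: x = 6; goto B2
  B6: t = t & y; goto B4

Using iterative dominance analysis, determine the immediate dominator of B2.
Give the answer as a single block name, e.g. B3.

idom tree: B1←B0 B2←B1 B3←B1 B4←B1 B5←B2 B6←B4
Dom∩ at merges:
  B2: preds {B1,B5}: {B0,B1} ∩ {B0,B1,B2,B5} = {B0,B1}; idom=B1
  B3: preds {B1,B2}: {B0,B1} ∩ {B0,B1,B2} = {B0,B1}; idom=B1
  B4: preds {B1,B3,B6}: {B0,B1} ∩ {B0,B1,B3} ∩ {B0,B1,B4,B6} = {B0,B1}; idom=B1

idom(B2) = B1

Answer: B1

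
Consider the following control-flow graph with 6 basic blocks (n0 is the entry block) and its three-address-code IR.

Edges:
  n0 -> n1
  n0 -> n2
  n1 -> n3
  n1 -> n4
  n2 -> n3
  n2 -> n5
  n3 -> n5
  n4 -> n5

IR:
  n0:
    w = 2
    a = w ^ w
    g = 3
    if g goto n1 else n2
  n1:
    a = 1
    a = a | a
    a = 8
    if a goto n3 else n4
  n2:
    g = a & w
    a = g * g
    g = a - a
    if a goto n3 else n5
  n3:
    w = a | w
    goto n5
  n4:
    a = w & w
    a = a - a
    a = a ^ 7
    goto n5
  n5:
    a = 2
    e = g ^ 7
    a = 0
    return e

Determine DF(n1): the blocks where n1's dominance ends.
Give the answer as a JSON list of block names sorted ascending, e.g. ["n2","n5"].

idom tree: n1←n0 n2←n0 n3←n0 n4←n1 n5←n0
Dom∩ at merges:
  n3: preds {n1,n2}: {n0,n1} ∩ {n0,n2} = {n0}; idom=n0
  n5: preds {n2,n3,n4}: {n0,n2} ∩ {n0,n3} ∩ {n0,n1,n4} = {n0}; idom=n0

DF walk-up:
  n3←n1: walk n1 to n0
  n3←n2: walk n2 to n0
  n5←n2: walk n2 to n0
  n5←n3: walk n3 to n0
  n5←n4: walk n4→n1 to n0
  DF(n0)=∅
  DF(n1)={n3,n5}
  DF(n2)={n3,n5}
  DF(n3)={n5}
  DF(n4)={n5}
  DF(n5)=∅

DF(n1) = ["n3", "n5"]

Answer: ["n3", "n5"]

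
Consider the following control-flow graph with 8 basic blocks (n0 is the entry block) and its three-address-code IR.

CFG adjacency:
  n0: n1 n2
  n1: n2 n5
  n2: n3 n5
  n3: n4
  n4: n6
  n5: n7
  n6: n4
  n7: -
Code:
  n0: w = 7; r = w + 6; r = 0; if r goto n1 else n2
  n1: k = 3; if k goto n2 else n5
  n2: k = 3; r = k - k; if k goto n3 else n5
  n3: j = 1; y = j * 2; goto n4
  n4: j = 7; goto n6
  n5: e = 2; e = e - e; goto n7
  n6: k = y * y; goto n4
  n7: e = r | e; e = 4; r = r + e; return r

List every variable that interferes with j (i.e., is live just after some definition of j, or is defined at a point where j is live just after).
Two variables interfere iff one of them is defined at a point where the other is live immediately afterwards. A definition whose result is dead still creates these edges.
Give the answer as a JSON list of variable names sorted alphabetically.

Answer: ["y"]

Analysis:
Per-block:
  n0: {r,w} / ∅
  n1: {k} / ∅
  n2: {k,r} / ∅
  n3: {j,y} / ∅
  n4: {j} / ∅
  n5: {e} / ∅
  n6: {k} / {y}
  n7: {e,r} / {e,r}

Backward fixpoint:
  n0 li=∅ lo={r}
  n1 li={r} lo={r}
  n2 li=∅ lo={r}
  n3 li=∅ lo={y}
  n4 li={y} lo={y}
  n5 li={r} lo={e,r}
  n6 li={y} lo={y}
  n7 li={e,r} lo=∅

Conflict graph:
  e: {r}
  j: {y}
  k: {r,y}
  r: {e,k}
  w: ∅
  y: {j,k}

N(j) = ["y"]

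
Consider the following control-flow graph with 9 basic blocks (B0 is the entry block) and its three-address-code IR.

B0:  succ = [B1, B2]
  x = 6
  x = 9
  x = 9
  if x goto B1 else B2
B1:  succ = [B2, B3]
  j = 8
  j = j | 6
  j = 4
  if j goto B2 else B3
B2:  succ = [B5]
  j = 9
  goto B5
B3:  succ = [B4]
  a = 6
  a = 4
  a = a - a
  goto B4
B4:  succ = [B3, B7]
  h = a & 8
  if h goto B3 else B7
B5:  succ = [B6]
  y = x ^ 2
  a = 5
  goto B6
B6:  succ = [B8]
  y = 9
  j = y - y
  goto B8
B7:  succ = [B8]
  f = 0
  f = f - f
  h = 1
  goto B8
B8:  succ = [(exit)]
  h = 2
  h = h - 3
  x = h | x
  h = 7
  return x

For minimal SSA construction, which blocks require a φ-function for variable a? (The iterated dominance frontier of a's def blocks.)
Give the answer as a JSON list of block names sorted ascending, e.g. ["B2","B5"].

idom tree: B1←B0 B2←B0 B3←B1 B4←B3 B5←B2 B6←B5 B7←B4 B8←B0
Join-block Dom:
  B2: preds {B0,B1}: {B0} ∩ {B0,B1} = {B0}; idom=B0
  B3: preds {B1,B4}: {B0,B1} ∩ {B0,B1,B3,B4} = {B0,B1}; idom=B1
  B8: preds {B6,B7}: {B0,B2,B5,B6} ∩ {B0,B1,B3,B4,B7} = {B0}; idom=B0

Frontier:
  join B2 pred B0: · stop@B0
  join B2 pred B1: B1 stop@B0
  join B3 pred B1: · stop@B1
  join B3 pred B4: B4→B3 stop@B1
  join B8 pred B6: B6→B5→B2 stop@B0
  join B8 pred B7: B7→B4→B3→B1 stop@B0
  B0 → ∅
  B1 → {B2,B8}
  B2 → {B8}
  B3 → {B3,B8}
  B4 → {B3,B8}
  B5 → {B8}
  B6 → {B8}
  B7 → {B8}
  B8 → ∅

φ for a: defs {B3,B5}
  DF⁺ = {B3,B8}

Answer: ["B3", "B8"]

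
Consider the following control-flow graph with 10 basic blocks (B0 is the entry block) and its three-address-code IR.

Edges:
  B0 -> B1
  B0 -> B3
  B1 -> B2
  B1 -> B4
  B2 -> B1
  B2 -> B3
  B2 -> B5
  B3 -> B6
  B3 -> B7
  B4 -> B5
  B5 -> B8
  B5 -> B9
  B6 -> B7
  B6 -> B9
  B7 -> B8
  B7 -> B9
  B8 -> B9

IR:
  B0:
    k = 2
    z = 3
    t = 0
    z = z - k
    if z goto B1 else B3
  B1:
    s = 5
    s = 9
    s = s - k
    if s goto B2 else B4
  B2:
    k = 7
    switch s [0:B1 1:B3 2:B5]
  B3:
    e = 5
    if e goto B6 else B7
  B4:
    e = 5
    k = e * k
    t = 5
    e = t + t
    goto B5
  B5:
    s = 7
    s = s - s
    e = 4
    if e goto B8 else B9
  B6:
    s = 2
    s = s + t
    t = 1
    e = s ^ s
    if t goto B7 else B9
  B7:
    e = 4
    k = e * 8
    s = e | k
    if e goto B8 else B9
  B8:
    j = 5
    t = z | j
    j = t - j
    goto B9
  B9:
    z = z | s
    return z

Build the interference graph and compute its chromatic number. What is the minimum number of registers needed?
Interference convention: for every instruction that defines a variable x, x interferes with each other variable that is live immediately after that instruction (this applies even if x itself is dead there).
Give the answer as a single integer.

Per-block:
  B0: def={k,t,z} ue=∅
  B1: def={s} ue={k}
  B2: def={k} ue={s}
  B3: def={e} ue=∅
  B4: def={e,k,t} ue={k}
  B5: def={e,s} ue=∅
  B6: def={e,s,t} ue={t}
  B7: def={e,k,s} ue=∅
  B8: def={j,t} ue={z}
  B9: def={z} ue={s,z}

Backward fixpoint:
  live B0: ∅→{k,t,z}
  live B1: {k,t,z}→{k,s,t,z}
  live B2: {s,t,z}→{k,t,z}
  live B3: {t,z}→{t,z}
  live B4: {k,z}→{z}
  live B5: {z}→{s,z}
  live B6: {t,z}→{s,z}
  live B7: {z}→{s,z}
  live B8: {s,z}→{s,z}
  live B9: {s,z}→∅

Conflict graph:
  e: {k,s,t,z}
  j: {s,t,z}
  k: {e,s,t,z}
  s: {e,j,k,t,z}
  t: {e,j,k,s,z}
  z: {e,j,k,s,t}

Colouring:
  lower bound: {e,k,s,t,z} mutually conflict ⇒ χ ≥ 5
  assign e→r3 j→r3 k→r4 s→r0 t→r1 z→r2 — no edge inside a register ⇒ χ ≤ 5
  χ = 5

Answer: 5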